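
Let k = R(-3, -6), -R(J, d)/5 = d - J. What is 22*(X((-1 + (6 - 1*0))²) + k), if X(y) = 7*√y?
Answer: 1100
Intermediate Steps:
R(J, d) = -5*d + 5*J (R(J, d) = -5*(d - J) = -5*d + 5*J)
k = 15 (k = -5*(-6) + 5*(-3) = 30 - 15 = 15)
22*(X((-1 + (6 - 1*0))²) + k) = 22*(7*√((-1 + (6 - 1*0))²) + 15) = 22*(7*√((-1 + (6 + 0))²) + 15) = 22*(7*√((-1 + 6)²) + 15) = 22*(7*√(5²) + 15) = 22*(7*√25 + 15) = 22*(7*5 + 15) = 22*(35 + 15) = 22*50 = 1100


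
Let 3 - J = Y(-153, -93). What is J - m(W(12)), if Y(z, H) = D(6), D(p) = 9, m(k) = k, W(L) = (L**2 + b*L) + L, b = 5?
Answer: -222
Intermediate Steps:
W(L) = L**2 + 6*L (W(L) = (L**2 + 5*L) + L = L**2 + 6*L)
Y(z, H) = 9
J = -6 (J = 3 - 1*9 = 3 - 9 = -6)
J - m(W(12)) = -6 - 12*(6 + 12) = -6 - 12*18 = -6 - 1*216 = -6 - 216 = -222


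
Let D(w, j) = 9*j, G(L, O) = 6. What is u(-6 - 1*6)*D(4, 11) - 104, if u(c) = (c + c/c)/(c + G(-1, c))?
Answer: 155/2 ≈ 77.500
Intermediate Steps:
u(c) = (1 + c)/(6 + c) (u(c) = (c + c/c)/(c + 6) = (c + 1)/(6 + c) = (1 + c)/(6 + c))
u(-6 - 1*6)*D(4, 11) - 104 = ((1 + (-6 - 1*6))/(6 + (-6 - 1*6)))*(9*11) - 104 = ((1 + (-6 - 6))/(6 + (-6 - 6)))*99 - 104 = ((1 - 12)/(6 - 12))*99 - 104 = (-11/(-6))*99 - 104 = -⅙*(-11)*99 - 104 = (11/6)*99 - 104 = 363/2 - 104 = 155/2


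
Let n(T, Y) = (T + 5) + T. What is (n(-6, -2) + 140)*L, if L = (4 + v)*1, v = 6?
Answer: 1330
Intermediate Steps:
n(T, Y) = 5 + 2*T (n(T, Y) = (5 + T) + T = 5 + 2*T)
L = 10 (L = (4 + 6)*1 = 10*1 = 10)
(n(-6, -2) + 140)*L = ((5 + 2*(-6)) + 140)*10 = ((5 - 12) + 140)*10 = (-7 + 140)*10 = 133*10 = 1330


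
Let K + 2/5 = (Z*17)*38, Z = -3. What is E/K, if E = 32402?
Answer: -81005/4846 ≈ -16.716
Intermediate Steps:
K = -9692/5 (K = -⅖ - 3*17*38 = -⅖ - 51*38 = -⅖ - 1938 = -9692/5 ≈ -1938.4)
E/K = 32402/(-9692/5) = 32402*(-5/9692) = -81005/4846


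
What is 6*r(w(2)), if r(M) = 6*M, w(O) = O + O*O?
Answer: 216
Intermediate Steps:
w(O) = O + O²
6*r(w(2)) = 6*(6*(2*(1 + 2))) = 6*(6*(2*3)) = 6*(6*6) = 6*36 = 216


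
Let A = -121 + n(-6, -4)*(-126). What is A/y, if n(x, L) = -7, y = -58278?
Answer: -761/58278 ≈ -0.013058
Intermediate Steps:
A = 761 (A = -121 - 7*(-126) = -121 + 882 = 761)
A/y = 761/(-58278) = 761*(-1/58278) = -761/58278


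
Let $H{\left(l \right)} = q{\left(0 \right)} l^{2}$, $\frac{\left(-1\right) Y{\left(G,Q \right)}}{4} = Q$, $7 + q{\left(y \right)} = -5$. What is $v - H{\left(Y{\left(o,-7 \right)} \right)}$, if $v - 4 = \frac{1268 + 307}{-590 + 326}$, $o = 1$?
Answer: $\frac{827731}{88} \approx 9406.0$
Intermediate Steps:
$q{\left(y \right)} = -12$ ($q{\left(y \right)} = -7 - 5 = -12$)
$Y{\left(G,Q \right)} = - 4 Q$
$H{\left(l \right)} = - 12 l^{2}$
$v = - \frac{173}{88}$ ($v = 4 + \frac{1268 + 307}{-590 + 326} = 4 + \frac{1575}{-264} = 4 + 1575 \left(- \frac{1}{264}\right) = 4 - \frac{525}{88} = - \frac{173}{88} \approx -1.9659$)
$v - H{\left(Y{\left(o,-7 \right)} \right)} = - \frac{173}{88} - - 12 \left(\left(-4\right) \left(-7\right)\right)^{2} = - \frac{173}{88} - - 12 \cdot 28^{2} = - \frac{173}{88} - \left(-12\right) 784 = - \frac{173}{88} - -9408 = - \frac{173}{88} + 9408 = \frac{827731}{88}$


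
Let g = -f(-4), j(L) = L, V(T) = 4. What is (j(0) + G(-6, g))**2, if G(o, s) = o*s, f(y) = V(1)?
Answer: 576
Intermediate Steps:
f(y) = 4
g = -4 (g = -1*4 = -4)
(j(0) + G(-6, g))**2 = (0 - 6*(-4))**2 = (0 + 24)**2 = 24**2 = 576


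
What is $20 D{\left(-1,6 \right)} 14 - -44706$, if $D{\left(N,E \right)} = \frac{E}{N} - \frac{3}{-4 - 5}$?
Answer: $\frac{129358}{3} \approx 43119.0$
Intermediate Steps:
$D{\left(N,E \right)} = \frac{1}{3} + \frac{E}{N}$ ($D{\left(N,E \right)} = \frac{E}{N} - \frac{3}{-9} = \frac{E}{N} - - \frac{1}{3} = \frac{E}{N} + \frac{1}{3} = \frac{1}{3} + \frac{E}{N}$)
$20 D{\left(-1,6 \right)} 14 - -44706 = 20 \frac{6 + \frac{1}{3} \left(-1\right)}{-1} \cdot 14 - -44706 = 20 \left(- (6 - \frac{1}{3})\right) 14 + 44706 = 20 \left(\left(-1\right) \frac{17}{3}\right) 14 + 44706 = 20 \left(- \frac{17}{3}\right) 14 + 44706 = \left(- \frac{340}{3}\right) 14 + 44706 = - \frac{4760}{3} + 44706 = \frac{129358}{3}$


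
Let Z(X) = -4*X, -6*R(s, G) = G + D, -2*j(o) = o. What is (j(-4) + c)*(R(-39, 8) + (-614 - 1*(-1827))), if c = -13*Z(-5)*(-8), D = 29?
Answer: 2512627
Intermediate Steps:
j(o) = -o/2
R(s, G) = -29/6 - G/6 (R(s, G) = -(G + 29)/6 = -(29 + G)/6 = -29/6 - G/6)
c = 2080 (c = -(-52)*(-5)*(-8) = -13*20*(-8) = -260*(-8) = 2080)
(j(-4) + c)*(R(-39, 8) + (-614 - 1*(-1827))) = (-½*(-4) + 2080)*((-29/6 - ⅙*8) + (-614 - 1*(-1827))) = (2 + 2080)*((-29/6 - 4/3) + (-614 + 1827)) = 2082*(-37/6 + 1213) = 2082*(7241/6) = 2512627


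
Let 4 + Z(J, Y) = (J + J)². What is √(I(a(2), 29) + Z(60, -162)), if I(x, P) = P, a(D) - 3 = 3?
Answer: 5*√577 ≈ 120.10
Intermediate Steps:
Z(J, Y) = -4 + 4*J² (Z(J, Y) = -4 + (J + J)² = -4 + (2*J)² = -4 + 4*J²)
a(D) = 6 (a(D) = 3 + 3 = 6)
√(I(a(2), 29) + Z(60, -162)) = √(29 + (-4 + 4*60²)) = √(29 + (-4 + 4*3600)) = √(29 + (-4 + 14400)) = √(29 + 14396) = √14425 = 5*√577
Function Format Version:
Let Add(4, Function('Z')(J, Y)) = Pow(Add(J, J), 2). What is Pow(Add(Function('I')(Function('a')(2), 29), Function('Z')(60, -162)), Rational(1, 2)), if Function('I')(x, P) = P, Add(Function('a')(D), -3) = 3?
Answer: Mul(5, Pow(577, Rational(1, 2))) ≈ 120.10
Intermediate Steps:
Function('Z')(J, Y) = Add(-4, Mul(4, Pow(J, 2))) (Function('Z')(J, Y) = Add(-4, Pow(Add(J, J), 2)) = Add(-4, Pow(Mul(2, J), 2)) = Add(-4, Mul(4, Pow(J, 2))))
Function('a')(D) = 6 (Function('a')(D) = Add(3, 3) = 6)
Pow(Add(Function('I')(Function('a')(2), 29), Function('Z')(60, -162)), Rational(1, 2)) = Pow(Add(29, Add(-4, Mul(4, Pow(60, 2)))), Rational(1, 2)) = Pow(Add(29, Add(-4, Mul(4, 3600))), Rational(1, 2)) = Pow(Add(29, Add(-4, 14400)), Rational(1, 2)) = Pow(Add(29, 14396), Rational(1, 2)) = Pow(14425, Rational(1, 2)) = Mul(5, Pow(577, Rational(1, 2)))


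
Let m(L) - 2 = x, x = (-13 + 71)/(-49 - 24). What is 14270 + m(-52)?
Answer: 1041798/73 ≈ 14271.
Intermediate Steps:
x = -58/73 (x = 58/(-73) = 58*(-1/73) = -58/73 ≈ -0.79452)
m(L) = 88/73 (m(L) = 2 - 58/73 = 88/73)
14270 + m(-52) = 14270 + 88/73 = 1041798/73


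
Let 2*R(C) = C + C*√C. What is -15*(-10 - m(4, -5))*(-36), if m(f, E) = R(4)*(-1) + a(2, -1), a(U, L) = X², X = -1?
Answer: -2700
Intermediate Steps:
a(U, L) = 1 (a(U, L) = (-1)² = 1)
R(C) = C/2 + C^(3/2)/2 (R(C) = (C + C*√C)/2 = (C + C^(3/2))/2 = C/2 + C^(3/2)/2)
m(f, E) = -5 (m(f, E) = ((½)*4 + 4^(3/2)/2)*(-1) + 1 = (2 + (½)*8)*(-1) + 1 = (2 + 4)*(-1) + 1 = 6*(-1) + 1 = -6 + 1 = -5)
-15*(-10 - m(4, -5))*(-36) = -15*(-10 - 1*(-5))*(-36) = -15*(-10 + 5)*(-36) = -15*(-5)*(-36) = 75*(-36) = -2700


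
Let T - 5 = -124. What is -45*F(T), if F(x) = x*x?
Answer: -637245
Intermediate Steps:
T = -119 (T = 5 - 124 = -119)
F(x) = x²
-45*F(T) = -45*(-119)² = -45*14161 = -637245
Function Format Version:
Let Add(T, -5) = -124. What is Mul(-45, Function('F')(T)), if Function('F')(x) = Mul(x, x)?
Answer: -637245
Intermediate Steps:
T = -119 (T = Add(5, -124) = -119)
Function('F')(x) = Pow(x, 2)
Mul(-45, Function('F')(T)) = Mul(-45, Pow(-119, 2)) = Mul(-45, 14161) = -637245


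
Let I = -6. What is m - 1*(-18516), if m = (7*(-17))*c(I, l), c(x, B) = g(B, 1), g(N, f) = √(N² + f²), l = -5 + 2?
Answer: 18516 - 119*√10 ≈ 18140.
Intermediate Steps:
l = -3
c(x, B) = √(1 + B²) (c(x, B) = √(B² + 1²) = √(B² + 1) = √(1 + B²))
m = -119*√10 (m = (7*(-17))*√(1 + (-3)²) = -119*√(1 + 9) = -119*√10 ≈ -376.31)
m - 1*(-18516) = -119*√10 - 1*(-18516) = -119*√10 + 18516 = 18516 - 119*√10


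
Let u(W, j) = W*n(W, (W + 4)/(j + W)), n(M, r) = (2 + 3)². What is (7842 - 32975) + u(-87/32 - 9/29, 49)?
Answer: -23393699/928 ≈ -25209.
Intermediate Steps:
n(M, r) = 25 (n(M, r) = 5² = 25)
u(W, j) = 25*W (u(W, j) = W*25 = 25*W)
(7842 - 32975) + u(-87/32 - 9/29, 49) = (7842 - 32975) + 25*(-87/32 - 9/29) = -25133 + 25*(-87*1/32 - 9*1/29) = -25133 + 25*(-87/32 - 9/29) = -25133 + 25*(-2811/928) = -25133 - 70275/928 = -23393699/928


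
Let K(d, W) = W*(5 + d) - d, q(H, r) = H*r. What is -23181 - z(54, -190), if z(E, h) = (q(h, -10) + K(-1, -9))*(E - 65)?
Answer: -2666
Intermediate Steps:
K(d, W) = -d + W*(5 + d)
z(E, h) = (-65 + E)*(-35 - 10*h) (z(E, h) = (h*(-10) + (-1*(-1) + 5*(-9) - 9*(-1)))*(E - 65) = (-10*h + (1 - 45 + 9))*(-65 + E) = (-10*h - 35)*(-65 + E) = (-35 - 10*h)*(-65 + E) = (-65 + E)*(-35 - 10*h))
-23181 - z(54, -190) = -23181 - (2275 - 35*54 + 650*(-190) - 10*54*(-190)) = -23181 - (2275 - 1890 - 123500 + 102600) = -23181 - 1*(-20515) = -23181 + 20515 = -2666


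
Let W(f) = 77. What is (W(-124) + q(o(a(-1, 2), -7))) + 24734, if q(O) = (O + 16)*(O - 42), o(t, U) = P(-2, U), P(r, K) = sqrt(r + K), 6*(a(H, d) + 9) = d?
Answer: 24130 - 78*I ≈ 24130.0 - 78.0*I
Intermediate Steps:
a(H, d) = -9 + d/6
P(r, K) = sqrt(K + r)
o(t, U) = sqrt(-2 + U) (o(t, U) = sqrt(U - 2) = sqrt(-2 + U))
q(O) = (-42 + O)*(16 + O) (q(O) = (16 + O)*(-42 + O) = (-42 + O)*(16 + O))
(W(-124) + q(o(a(-1, 2), -7))) + 24734 = (77 + (-672 + (sqrt(-2 - 7))**2 - 26*sqrt(-2 - 7))) + 24734 = (77 + (-672 + (sqrt(-9))**2 - 78*I)) + 24734 = (77 + (-672 + (3*I)**2 - 78*I)) + 24734 = (77 + (-672 - 9 - 78*I)) + 24734 = (77 + (-681 - 78*I)) + 24734 = (-604 - 78*I) + 24734 = 24130 - 78*I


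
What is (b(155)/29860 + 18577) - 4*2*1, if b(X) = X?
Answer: 110894099/5972 ≈ 18569.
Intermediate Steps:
(b(155)/29860 + 18577) - 4*2*1 = (155/29860 + 18577) - 4*2*1 = (155*(1/29860) + 18577) - 8*1 = (31/5972 + 18577) - 8 = 110941875/5972 - 8 = 110894099/5972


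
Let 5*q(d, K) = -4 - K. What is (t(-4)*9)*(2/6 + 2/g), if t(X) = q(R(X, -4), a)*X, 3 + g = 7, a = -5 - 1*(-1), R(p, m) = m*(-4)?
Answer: 0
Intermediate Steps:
R(p, m) = -4*m
a = -4 (a = -5 + 1 = -4)
g = 4 (g = -3 + 7 = 4)
q(d, K) = -⅘ - K/5 (q(d, K) = (-4 - K)/5 = -⅘ - K/5)
t(X) = 0 (t(X) = (-⅘ - ⅕*(-4))*X = (-⅘ + ⅘)*X = 0*X = 0)
(t(-4)*9)*(2/6 + 2/g) = (0*9)*(2/6 + 2/4) = 0*(2*(⅙) + 2*(¼)) = 0*(⅓ + ½) = 0*(⅚) = 0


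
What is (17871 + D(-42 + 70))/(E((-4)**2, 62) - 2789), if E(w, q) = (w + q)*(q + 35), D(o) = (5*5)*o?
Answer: 18571/4777 ≈ 3.8876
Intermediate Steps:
D(o) = 25*o
E(w, q) = (35 + q)*(q + w) (E(w, q) = (q + w)*(35 + q) = (35 + q)*(q + w))
(17871 + D(-42 + 70))/(E((-4)**2, 62) - 2789) = (17871 + 25*(-42 + 70))/((62**2 + 35*62 + 35*(-4)**2 + 62*(-4)**2) - 2789) = (17871 + 25*28)/((3844 + 2170 + 35*16 + 62*16) - 2789) = (17871 + 700)/((3844 + 2170 + 560 + 992) - 2789) = 18571/(7566 - 2789) = 18571/4777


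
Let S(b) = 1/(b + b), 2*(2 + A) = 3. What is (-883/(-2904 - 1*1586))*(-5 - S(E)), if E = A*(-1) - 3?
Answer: -10596/11225 ≈ -0.94396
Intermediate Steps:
A = -½ (A = -2 + (½)*3 = -2 + 3/2 = -½ ≈ -0.50000)
E = -5/2 (E = -½*(-1) - 3 = ½ - 3 = -5/2 ≈ -2.5000)
S(b) = 1/(2*b)
(-883/(-2904 - 1*1586))*(-5 - S(E)) = (-883/(-2904 - 1*1586))*(-5 - 1/(2*(-5/2))) = (-883/(-2904 - 1586))*(-5 - (-2)/(2*5)) = (-883/(-4490))*(-5 - 1*(-⅕)) = (-883*(-1/4490))*(-5 + ⅕) = (883/4490)*(-24/5) = -10596/11225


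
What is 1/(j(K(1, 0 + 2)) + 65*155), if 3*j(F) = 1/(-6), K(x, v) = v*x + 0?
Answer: 18/181349 ≈ 9.9256e-5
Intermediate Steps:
K(x, v) = v*x
j(F) = -1/18 (j(F) = (⅓)/(-6) = (⅓)*(-⅙) = -1/18)
1/(j(K(1, 0 + 2)) + 65*155) = 1/(-1/18 + 65*155) = 1/(-1/18 + 10075) = 1/(181349/18) = 18/181349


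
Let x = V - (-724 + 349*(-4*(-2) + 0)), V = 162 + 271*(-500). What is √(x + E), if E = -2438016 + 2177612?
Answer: I*√397810 ≈ 630.72*I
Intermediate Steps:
V = -135338 (V = 162 - 135500 = -135338)
x = -137406 (x = -135338 - (-724 + 349*(-4*(-2) + 0)) = -135338 - (-724 + 349*(8 + 0)) = -135338 - (-724 + 349*8) = -135338 - (-724 + 2792) = -135338 - 1*2068 = -135338 - 2068 = -137406)
E = -260404
√(x + E) = √(-137406 - 260404) = √(-397810) = I*√397810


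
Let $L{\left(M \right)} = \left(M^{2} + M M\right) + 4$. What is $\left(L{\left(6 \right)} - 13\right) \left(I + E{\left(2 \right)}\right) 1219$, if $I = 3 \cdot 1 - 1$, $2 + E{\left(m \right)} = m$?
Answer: $153594$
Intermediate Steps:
$E{\left(m \right)} = -2 + m$
$I = 2$ ($I = 3 - 1 = 2$)
$L{\left(M \right)} = 4 + 2 M^{2}$ ($L{\left(M \right)} = \left(M^{2} + M^{2}\right) + 4 = 2 M^{2} + 4 = 4 + 2 M^{2}$)
$\left(L{\left(6 \right)} - 13\right) \left(I + E{\left(2 \right)}\right) 1219 = \left(\left(4 + 2 \cdot 6^{2}\right) - 13\right) \left(2 + \left(-2 + 2\right)\right) 1219 = \left(\left(4 + 2 \cdot 36\right) - 13\right) \left(2 + 0\right) 1219 = \left(\left(4 + 72\right) - 13\right) 2 \cdot 1219 = \left(76 - 13\right) 2 \cdot 1219 = 63 \cdot 2 \cdot 1219 = 126 \cdot 1219 = 153594$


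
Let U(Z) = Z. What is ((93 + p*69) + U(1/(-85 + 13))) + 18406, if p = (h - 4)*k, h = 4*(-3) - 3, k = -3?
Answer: 1615103/72 ≈ 22432.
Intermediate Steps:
h = -15 (h = -12 - 3 = -15)
p = 57 (p = (-15 - 4)*(-3) = -19*(-3) = 57)
((93 + p*69) + U(1/(-85 + 13))) + 18406 = ((93 + 57*69) + 1/(-85 + 13)) + 18406 = ((93 + 3933) + 1/(-72)) + 18406 = (4026 - 1/72) + 18406 = 289871/72 + 18406 = 1615103/72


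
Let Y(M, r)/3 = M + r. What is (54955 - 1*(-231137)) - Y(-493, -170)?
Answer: 288081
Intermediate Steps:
Y(M, r) = 3*M + 3*r (Y(M, r) = 3*(M + r) = 3*M + 3*r)
(54955 - 1*(-231137)) - Y(-493, -170) = (54955 - 1*(-231137)) - (3*(-493) + 3*(-170)) = (54955 + 231137) - (-1479 - 510) = 286092 - 1*(-1989) = 286092 + 1989 = 288081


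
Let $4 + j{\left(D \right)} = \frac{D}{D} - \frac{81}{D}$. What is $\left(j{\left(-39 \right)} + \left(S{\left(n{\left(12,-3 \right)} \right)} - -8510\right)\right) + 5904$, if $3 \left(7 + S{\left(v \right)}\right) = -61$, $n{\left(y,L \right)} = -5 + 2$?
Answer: $\frac{561044}{39} \approx 14386.0$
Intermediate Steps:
$n{\left(y,L \right)} = -3$
$S{\left(v \right)} = - \frac{82}{3}$ ($S{\left(v \right)} = -7 + \frac{1}{3} \left(-61\right) = -7 - \frac{61}{3} = - \frac{82}{3}$)
$j{\left(D \right)} = -3 - \frac{81}{D}$ ($j{\left(D \right)} = -4 - \left(\frac{81}{D} - \frac{D}{D}\right) = -4 + \left(1 - \frac{81}{D}\right) = -3 - \frac{81}{D}$)
$\left(j{\left(-39 \right)} + \left(S{\left(n{\left(12,-3 \right)} \right)} - -8510\right)\right) + 5904 = \left(\left(-3 - \frac{81}{-39}\right) - - \frac{25448}{3}\right) + 5904 = \left(\left(-3 - - \frac{27}{13}\right) + \left(- \frac{82}{3} + 8510\right)\right) + 5904 = \left(\left(-3 + \frac{27}{13}\right) + \frac{25448}{3}\right) + 5904 = \left(- \frac{12}{13} + \frac{25448}{3}\right) + 5904 = \frac{330788}{39} + 5904 = \frac{561044}{39}$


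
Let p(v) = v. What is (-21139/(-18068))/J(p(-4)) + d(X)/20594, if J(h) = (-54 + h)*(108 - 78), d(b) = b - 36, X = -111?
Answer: -361197829/46245768720 ≈ -0.0078104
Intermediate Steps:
d(b) = -36 + b
J(h) = -1620 + 30*h (J(h) = (-54 + h)*30 = -1620 + 30*h)
(-21139/(-18068))/J(p(-4)) + d(X)/20594 = (-21139/(-18068))/(-1620 + 30*(-4)) + (-36 - 111)/20594 = (-21139*(-1/18068))/(-1620 - 120) - 147*1/20594 = (21139/18068)/(-1740) - 21/2942 = (21139/18068)*(-1/1740) - 21/2942 = -21139/31438320 - 21/2942 = -361197829/46245768720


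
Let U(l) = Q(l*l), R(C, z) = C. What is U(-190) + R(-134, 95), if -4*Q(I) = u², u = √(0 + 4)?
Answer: -135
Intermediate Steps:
u = 2 (u = √4 = 2)
Q(I) = -1 (Q(I) = -¼*2² = -¼*4 = -1)
U(l) = -1
U(-190) + R(-134, 95) = -1 - 134 = -135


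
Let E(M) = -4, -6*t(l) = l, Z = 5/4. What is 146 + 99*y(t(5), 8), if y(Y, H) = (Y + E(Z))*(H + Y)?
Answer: -13133/4 ≈ -3283.3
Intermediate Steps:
Z = 5/4 (Z = 5*(1/4) = 5/4 ≈ 1.2500)
t(l) = -l/6
y(Y, H) = (-4 + Y)*(H + Y) (y(Y, H) = (Y - 4)*(H + Y) = (-4 + Y)*(H + Y))
146 + 99*y(t(5), 8) = 146 + 99*((-1/6*5)**2 - 4*8 - (-2)*5/3 + 8*(-1/6*5)) = 146 + 99*((-5/6)**2 - 32 - 4*(-5/6) + 8*(-5/6)) = 146 + 99*(25/36 - 32 + 10/3 - 20/3) = 146 + 99*(-1247/36) = 146 - 13717/4 = -13133/4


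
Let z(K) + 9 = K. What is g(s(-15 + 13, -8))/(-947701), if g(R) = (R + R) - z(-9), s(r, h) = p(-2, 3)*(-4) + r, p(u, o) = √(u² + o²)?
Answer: -14/947701 + 8*√13/947701 ≈ 1.5664e-5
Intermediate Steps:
z(K) = -9 + K
p(u, o) = √(o² + u²)
s(r, h) = r - 4*√13 (s(r, h) = √(3² + (-2)²)*(-4) + r = √(9 + 4)*(-4) + r = √13*(-4) + r = -4*√13 + r = r - 4*√13)
g(R) = 18 + 2*R (g(R) = (R + R) - (-9 - 9) = 2*R - 1*(-18) = 2*R + 18 = 18 + 2*R)
g(s(-15 + 13, -8))/(-947701) = (18 + 2*((-15 + 13) - 4*√13))/(-947701) = (18 + 2*(-2 - 4*√13))*(-1/947701) = (18 + (-4 - 8*√13))*(-1/947701) = (14 - 8*√13)*(-1/947701) = -14/947701 + 8*√13/947701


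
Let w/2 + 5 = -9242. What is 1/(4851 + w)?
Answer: -1/13643 ≈ -7.3298e-5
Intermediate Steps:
w = -18494 (w = -10 + 2*(-9242) = -10 - 18484 = -18494)
1/(4851 + w) = 1/(4851 - 18494) = 1/(-13643) = -1/13643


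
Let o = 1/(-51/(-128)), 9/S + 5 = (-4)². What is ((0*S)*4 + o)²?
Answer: 16384/2601 ≈ 6.2991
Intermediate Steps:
S = 9/11 (S = 9/(-5 + (-4)²) = 9/(-5 + 16) = 9/11 ≈ 0.81818)
o = 128/51 (o = 1/(-51*(-1/128)) = 1/(51/128) = 128/51 ≈ 2.5098)
((0*S)*4 + o)² = ((0*(9/11))*4 + 128/51)² = (0*4 + 128/51)² = (0 + 128/51)² = (128/51)² = 16384/2601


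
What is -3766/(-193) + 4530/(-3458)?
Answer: 6074269/333697 ≈ 18.203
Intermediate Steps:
-3766/(-193) + 4530/(-3458) = -3766*(-1/193) + 4530*(-1/3458) = 3766/193 - 2265/1729 = 6074269/333697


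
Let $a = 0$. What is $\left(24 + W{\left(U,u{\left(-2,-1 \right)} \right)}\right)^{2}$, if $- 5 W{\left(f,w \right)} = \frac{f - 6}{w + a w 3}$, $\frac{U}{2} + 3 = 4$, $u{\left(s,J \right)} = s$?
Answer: $\frac{13924}{25} \approx 556.96$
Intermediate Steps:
$U = 2$ ($U = -6 + 2 \cdot 4 = -6 + 8 = 2$)
$W{\left(f,w \right)} = - \frac{-6 + f}{5 w}$ ($W{\left(f,w \right)} = - \frac{\left(f - 6\right) \frac{1}{w + 0 w 3}}{5} = - \frac{\left(-6 + f\right) \frac{1}{w + 0 \cdot 3}}{5} = - \frac{\left(-6 + f\right) \frac{1}{w + 0}}{5} = - \frac{\left(-6 + f\right) \frac{1}{w}}{5} = - \frac{\frac{1}{w} \left(-6 + f\right)}{5} = - \frac{-6 + f}{5 w}$)
$\left(24 + W{\left(U,u{\left(-2,-1 \right)} \right)}\right)^{2} = \left(24 + \frac{6 - 2}{5 \left(-2\right)}\right)^{2} = \left(24 + \frac{1}{5} \left(- \frac{1}{2}\right) \left(6 - 2\right)\right)^{2} = \left(24 + \frac{1}{5} \left(- \frac{1}{2}\right) 4\right)^{2} = \left(24 - \frac{2}{5}\right)^{2} = \left(\frac{118}{5}\right)^{2} = \frac{13924}{25}$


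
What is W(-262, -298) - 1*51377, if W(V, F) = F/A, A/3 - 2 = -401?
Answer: -61497971/1197 ≈ -51377.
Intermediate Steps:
A = -1197 (A = 6 + 3*(-401) = 6 - 1203 = -1197)
W(V, F) = -F/1197 (W(V, F) = F/(-1197) = F*(-1/1197) = -F/1197)
W(-262, -298) - 1*51377 = -1/1197*(-298) - 1*51377 = 298/1197 - 51377 = -61497971/1197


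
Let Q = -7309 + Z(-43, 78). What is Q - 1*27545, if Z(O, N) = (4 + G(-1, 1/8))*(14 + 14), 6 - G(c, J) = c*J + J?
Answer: -34574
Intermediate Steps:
G(c, J) = 6 - J - J*c (G(c, J) = 6 - (c*J + J) = 6 - (J*c + J) = 6 - (J + J*c) = 6 + (-J - J*c) = 6 - J - J*c)
Z(O, N) = 280 (Z(O, N) = (4 + (6 - 1/8 - 1*(-1)/8))*(14 + 14) = (4 + (6 - 1*⅛ - 1*⅛*(-1)))*28 = (4 + (6 - ⅛ + ⅛))*28 = (4 + 6)*28 = 10*28 = 280)
Q = -7029 (Q = -7309 + 280 = -7029)
Q - 1*27545 = -7029 - 1*27545 = -7029 - 27545 = -34574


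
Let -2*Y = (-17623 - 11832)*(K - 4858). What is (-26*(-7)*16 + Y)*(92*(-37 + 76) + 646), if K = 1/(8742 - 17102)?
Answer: -506472655562431/1672 ≈ -3.0291e+11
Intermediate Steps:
K = -1/8360 (K = 1/(-8360) = -1/8360 ≈ -0.00011962)
Y = -239250481971/3344 (Y = -(-17623 - 11832)*(-1/8360 - 4858)/2 = -(-29455)*(-40612881)/(2*8360) = -½*239250481971/1672 = -239250481971/3344 ≈ -7.1546e+7)
(-26*(-7)*16 + Y)*(92*(-37 + 76) + 646) = (-26*(-7)*16 - 239250481971/3344)*(92*(-37 + 76) + 646) = (182*16 - 239250481971/3344)*(92*39 + 646) = (2912 - 239250481971/3344)*(3588 + 646) = -239240744243/3344*4234 = -506472655562431/1672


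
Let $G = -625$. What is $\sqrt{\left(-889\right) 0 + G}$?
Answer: $25 i \approx 25.0 i$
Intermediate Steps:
$\sqrt{\left(-889\right) 0 + G} = \sqrt{\left(-889\right) 0 - 625} = \sqrt{0 - 625} = \sqrt{-625} = 25 i$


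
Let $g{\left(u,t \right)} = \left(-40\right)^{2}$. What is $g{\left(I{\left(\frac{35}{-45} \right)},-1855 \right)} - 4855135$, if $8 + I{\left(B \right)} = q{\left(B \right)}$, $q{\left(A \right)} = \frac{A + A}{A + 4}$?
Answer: $-4853535$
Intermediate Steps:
$q{\left(A \right)} = \frac{2 A}{4 + A}$
$I{\left(B \right)} = -8 + \frac{2 B}{4 + B}$
$g{\left(u,t \right)} = 1600$
$g{\left(I{\left(\frac{35}{-45} \right)},-1855 \right)} - 4855135 = 1600 - 4855135 = -4853535$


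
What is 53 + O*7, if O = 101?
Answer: 760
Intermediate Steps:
53 + O*7 = 53 + 101*7 = 53 + 707 = 760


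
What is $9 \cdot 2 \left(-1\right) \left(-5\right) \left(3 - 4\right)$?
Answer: $-90$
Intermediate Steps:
$9 \cdot 2 \left(-1\right) \left(-5\right) \left(3 - 4\right) = 18 \cdot 5 \left(-1\right) = 18 \left(-5\right) = -90$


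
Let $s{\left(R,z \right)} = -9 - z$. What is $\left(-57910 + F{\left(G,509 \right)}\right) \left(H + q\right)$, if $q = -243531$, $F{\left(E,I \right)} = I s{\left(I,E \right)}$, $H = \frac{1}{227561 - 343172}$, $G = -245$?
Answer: $- \frac{583875537322196}{38537} \approx -1.5151 \cdot 10^{10}$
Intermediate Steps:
$H = - \frac{1}{115611}$ ($H = \frac{1}{-115611} = - \frac{1}{115611} \approx -8.6497 \cdot 10^{-6}$)
$F{\left(E,I \right)} = I \left(-9 - E\right)$
$\left(-57910 + F{\left(G,509 \right)}\right) \left(H + q\right) = \left(-57910 - 509 \left(9 - 245\right)\right) \left(- \frac{1}{115611} - 243531\right) = \left(-57910 - 509 \left(-236\right)\right) \left(- \frac{28154862442}{115611}\right) = \left(-57910 + 120124\right) \left(- \frac{28154862442}{115611}\right) = 62214 \left(- \frac{28154862442}{115611}\right) = - \frac{583875537322196}{38537}$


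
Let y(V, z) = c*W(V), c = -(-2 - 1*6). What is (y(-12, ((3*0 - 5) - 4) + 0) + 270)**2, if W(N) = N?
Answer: 30276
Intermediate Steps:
c = 8 (c = -(-2 - 6) = -1*(-8) = 8)
y(V, z) = 8*V
(y(-12, ((3*0 - 5) - 4) + 0) + 270)**2 = (8*(-12) + 270)**2 = (-96 + 270)**2 = 174**2 = 30276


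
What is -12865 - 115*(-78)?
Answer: -3895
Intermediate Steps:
-12865 - 115*(-78) = -12865 + 8970 = -3895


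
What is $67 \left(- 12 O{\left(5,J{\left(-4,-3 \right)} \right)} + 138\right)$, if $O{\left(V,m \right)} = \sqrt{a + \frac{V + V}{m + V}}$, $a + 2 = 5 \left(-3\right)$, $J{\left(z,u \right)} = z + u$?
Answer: $9246 - 804 i \sqrt{22} \approx 9246.0 - 3771.1 i$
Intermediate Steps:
$J{\left(z,u \right)} = u + z$
$a = -17$ ($a = -2 + 5 \left(-3\right) = -2 - 15 = -17$)
$O{\left(V,m \right)} = \sqrt{-17 + \frac{2 V}{V + m}}$ ($O{\left(V,m \right)} = \sqrt{-17 + \frac{V + V}{m + V}} = \sqrt{-17 + \frac{2 V}{V + m}}$)
$67 \left(- 12 O{\left(5,J{\left(-4,-3 \right)} \right)} + 138\right) = 67 \left(- 12 \sqrt{\frac{- 17 \left(-3 - 4\right) - 75}{5 - 7}} + 138\right) = 67 \left(- 12 \sqrt{\frac{\left(-17\right) \left(-7\right) - 75}{5 - 7}} + 138\right) = 67 \left(- 12 \sqrt{\frac{119 - 75}{-2}} + 138\right) = 67 \left(- 12 \sqrt{\left(- \frac{1}{2}\right) 44} + 138\right) = 67 \left(- 12 \sqrt{-22} + 138\right) = 67 \left(- 12 i \sqrt{22} + 138\right) = 67 \left(138 - 12 i \sqrt{22}\right) = 9246 - 804 i \sqrt{22}$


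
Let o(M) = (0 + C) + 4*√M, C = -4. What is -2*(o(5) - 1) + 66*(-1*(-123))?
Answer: 8128 - 8*√5 ≈ 8110.1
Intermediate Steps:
o(M) = -4 + 4*√M (o(M) = (0 - 4) + 4*√M = -4 + 4*√M)
-2*(o(5) - 1) + 66*(-1*(-123)) = -2*((-4 + 4*√5) - 1) + 66*(-1*(-123)) = -2*(-5 + 4*√5) + 66*123 = (10 - 8*√5) + 8118 = 8128 - 8*√5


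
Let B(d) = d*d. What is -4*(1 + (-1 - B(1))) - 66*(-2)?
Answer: 136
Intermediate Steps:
B(d) = d²
-4*(1 + (-1 - B(1))) - 66*(-2) = -4*(1 + (-1 - 1*1²)) - 66*(-2) = -4*(1 + (-1 - 1*1)) - 22*(-6) = -4*(1 + (-1 - 1)) + 132 = -4*(1 - 2) + 132 = -4*(-1) + 132 = 4 + 132 = 136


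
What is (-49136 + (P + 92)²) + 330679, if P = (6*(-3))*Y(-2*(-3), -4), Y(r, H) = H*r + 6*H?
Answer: 1195479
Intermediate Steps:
Y(r, H) = 6*H + H*r
P = 864 (P = (6*(-3))*(-4*(6 - 2*(-3))) = -(-72)*(6 + 6) = -(-72)*12 = -18*(-48) = 864)
(-49136 + (P + 92)²) + 330679 = (-49136 + (864 + 92)²) + 330679 = (-49136 + 956²) + 330679 = (-49136 + 913936) + 330679 = 864800 + 330679 = 1195479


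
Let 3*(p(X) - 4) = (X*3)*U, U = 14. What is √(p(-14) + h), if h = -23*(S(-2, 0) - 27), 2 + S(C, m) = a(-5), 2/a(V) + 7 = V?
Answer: 13*√102/6 ≈ 21.882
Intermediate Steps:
a(V) = 2/(-7 + V)
S(C, m) = -13/6 (S(C, m) = -2 + 2/(-7 - 5) = -2 + 2/(-12) = -2 + 2*(-1/12) = -2 - ⅙ = -13/6)
h = 4025/6 (h = -23*(-13/6 - 27) = -23*(-175/6) = 4025/6 ≈ 670.83)
p(X) = 4 + 14*X (p(X) = 4 + ((X*3)*14)/3 = 4 + ((3*X)*14)/3 = 4 + (42*X)/3 = 4 + 14*X)
√(p(-14) + h) = √((4 + 14*(-14)) + 4025/6) = √((4 - 196) + 4025/6) = √(-192 + 4025/6) = √(2873/6) = 13*√102/6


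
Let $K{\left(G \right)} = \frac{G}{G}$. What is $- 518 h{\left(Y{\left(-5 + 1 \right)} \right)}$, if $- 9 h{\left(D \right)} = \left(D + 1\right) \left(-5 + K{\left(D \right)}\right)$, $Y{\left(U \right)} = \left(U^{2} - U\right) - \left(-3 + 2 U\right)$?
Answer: $- \frac{66304}{9} \approx -7367.1$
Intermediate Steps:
$K{\left(G \right)} = 1$
$Y{\left(U \right)} = 3 + U^{2} - 3 U$ ($Y{\left(U \right)} = \left(U^{2} - U\right) - \left(-3 + 2 U\right) = 3 + U^{2} - 3 U$)
$h{\left(D \right)} = \frac{4}{9} + \frac{4 D}{9}$ ($h{\left(D \right)} = - \frac{\left(D + 1\right) \left(-5 + 1\right)}{9} = - \frac{\left(1 + D\right) \left(-4\right)}{9} = - \frac{-4 - 4 D}{9} = \frac{4}{9} + \frac{4 D}{9}$)
$- 518 h{\left(Y{\left(-5 + 1 \right)} \right)} = - 518 \left(\frac{4}{9} + \frac{4 \left(3 + \left(-5 + 1\right)^{2} - 3 \left(-5 + 1\right)\right)}{9}\right) = - 518 \left(\frac{4}{9} + \frac{4 \left(3 + \left(-4\right)^{2} - -12\right)}{9}\right) = - 518 \left(\frac{4}{9} + \frac{4 \left(3 + 16 + 12\right)}{9}\right) = - 518 \left(\frac{4}{9} + \frac{4}{9} \cdot 31\right) = - 518 \left(\frac{4}{9} + \frac{124}{9}\right) = \left(-518\right) \frac{128}{9} = - \frac{66304}{9}$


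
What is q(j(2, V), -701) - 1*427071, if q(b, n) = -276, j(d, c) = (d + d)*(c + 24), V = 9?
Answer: -427347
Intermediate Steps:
j(d, c) = 2*d*(24 + c) (j(d, c) = (2*d)*(24 + c) = 2*d*(24 + c))
q(j(2, V), -701) - 1*427071 = -276 - 1*427071 = -276 - 427071 = -427347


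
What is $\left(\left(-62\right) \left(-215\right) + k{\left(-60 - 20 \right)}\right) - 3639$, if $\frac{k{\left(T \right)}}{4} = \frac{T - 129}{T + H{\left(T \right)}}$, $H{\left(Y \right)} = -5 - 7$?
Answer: $\frac{223102}{23} \approx 9700.1$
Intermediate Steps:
$H{\left(Y \right)} = -12$ ($H{\left(Y \right)} = -5 - 7 = -12$)
$k{\left(T \right)} = \frac{4 \left(-129 + T\right)}{-12 + T}$ ($k{\left(T \right)} = 4 \frac{T - 129}{T - 12} = 4 \frac{-129 + T}{-12 + T} = \frac{4 \left(-129 + T\right)}{-12 + T}$)
$\left(\left(-62\right) \left(-215\right) + k{\left(-60 - 20 \right)}\right) - 3639 = \left(\left(-62\right) \left(-215\right) + \frac{4 \left(-129 - 80\right)}{-12 - 80}\right) - 3639 = \left(13330 + \frac{4 \left(-129 - 80\right)}{-12 - 80}\right) - 3639 = \left(13330 + 4 \frac{1}{-92} \left(-209\right)\right) - 3639 = \left(13330 + 4 \left(- \frac{1}{92}\right) \left(-209\right)\right) - 3639 = \left(13330 + \frac{209}{23}\right) - 3639 = \frac{306799}{23} - 3639 = \frac{223102}{23}$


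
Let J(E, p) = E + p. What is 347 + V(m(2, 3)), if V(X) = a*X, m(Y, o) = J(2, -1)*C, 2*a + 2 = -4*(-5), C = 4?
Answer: 383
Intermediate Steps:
a = 9 (a = -1 + (-4*(-5))/2 = -1 + (½)*20 = -1 + 10 = 9)
m(Y, o) = 4 (m(Y, o) = (2 - 1)*4 = 1*4 = 4)
V(X) = 9*X
347 + V(m(2, 3)) = 347 + 9*4 = 347 + 36 = 383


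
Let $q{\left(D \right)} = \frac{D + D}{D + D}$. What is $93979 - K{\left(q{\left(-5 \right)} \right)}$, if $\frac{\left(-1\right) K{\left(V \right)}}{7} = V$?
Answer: $93986$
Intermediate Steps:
$q{\left(D \right)} = 1$ ($q{\left(D \right)} = \frac{2 D}{2 D} = 2 D \frac{1}{2 D} = 1$)
$K{\left(V \right)} = - 7 V$
$93979 - K{\left(q{\left(-5 \right)} \right)} = 93979 - \left(-7\right) 1 = 93979 - -7 = 93979 + 7 = 93986$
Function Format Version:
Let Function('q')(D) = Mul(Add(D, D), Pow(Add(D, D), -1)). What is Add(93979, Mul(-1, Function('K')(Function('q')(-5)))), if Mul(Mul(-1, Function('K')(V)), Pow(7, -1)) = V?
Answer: 93986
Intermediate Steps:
Function('q')(D) = 1 (Function('q')(D) = Mul(Mul(2, D), Pow(Mul(2, D), -1)) = Mul(Mul(2, D), Mul(Rational(1, 2), Pow(D, -1))) = 1)
Function('K')(V) = Mul(-7, V)
Add(93979, Mul(-1, Function('K')(Function('q')(-5)))) = Add(93979, Mul(-1, Mul(-7, 1))) = Add(93979, Mul(-1, -7)) = Add(93979, 7) = 93986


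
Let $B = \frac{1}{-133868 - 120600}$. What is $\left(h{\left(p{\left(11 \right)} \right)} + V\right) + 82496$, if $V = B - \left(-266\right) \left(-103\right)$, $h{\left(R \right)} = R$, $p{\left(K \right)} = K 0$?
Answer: $\frac{14020677863}{254468} \approx 55098.0$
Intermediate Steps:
$p{\left(K \right)} = 0$
$B = - \frac{1}{254468}$ ($B = \frac{1}{-254468} = - \frac{1}{254468} \approx -3.9298 \cdot 10^{-6}$)
$V = - \frac{6971914265}{254468}$ ($V = - \frac{1}{254468} - \left(-266\right) \left(-103\right) = - \frac{1}{254468} - 27398 = - \frac{6971914265}{254468} \approx -27398.0$)
$\left(h{\left(p{\left(11 \right)} \right)} + V\right) + 82496 = \left(0 - \frac{6971914265}{254468}\right) + 82496 = - \frac{6971914265}{254468} + 82496 = \frac{14020677863}{254468}$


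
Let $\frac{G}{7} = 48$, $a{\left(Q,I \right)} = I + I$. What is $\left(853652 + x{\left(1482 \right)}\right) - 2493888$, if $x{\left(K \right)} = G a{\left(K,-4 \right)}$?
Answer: $-1642924$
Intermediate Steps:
$a{\left(Q,I \right)} = 2 I$
$G = 336$ ($G = 7 \cdot 48 = 336$)
$x{\left(K \right)} = -2688$ ($x{\left(K \right)} = 336 \cdot 2 \left(-4\right) = 336 \left(-8\right) = -2688$)
$\left(853652 + x{\left(1482 \right)}\right) - 2493888 = \left(853652 - 2688\right) - 2493888 = 850964 - 2493888 = -1642924$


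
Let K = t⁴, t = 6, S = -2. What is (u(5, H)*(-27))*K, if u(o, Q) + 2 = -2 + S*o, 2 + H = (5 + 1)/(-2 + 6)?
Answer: 489888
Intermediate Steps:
H = -½ (H = -2 + (5 + 1)/(-2 + 6) = -2 + 6/4 = -2 + 6*(¼) = -2 + 3/2 = -½ ≈ -0.50000)
u(o, Q) = -4 - 2*o (u(o, Q) = -2 + (-2 - 2*o) = -4 - 2*o)
K = 1296 (K = 6⁴ = 1296)
(u(5, H)*(-27))*K = ((-4 - 2*5)*(-27))*1296 = ((-4 - 10)*(-27))*1296 = -14*(-27)*1296 = 378*1296 = 489888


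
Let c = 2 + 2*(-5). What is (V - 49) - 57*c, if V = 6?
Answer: 413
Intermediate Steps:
c = -8 (c = 2 - 10 = -8)
(V - 49) - 57*c = (6 - 49) - 57*(-8) = -43 + 456 = 413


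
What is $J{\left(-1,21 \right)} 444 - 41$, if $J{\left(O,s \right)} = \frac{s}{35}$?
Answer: $\frac{1127}{5} \approx 225.4$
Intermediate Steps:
$J{\left(O,s \right)} = \frac{s}{35}$ ($J{\left(O,s \right)} = s \frac{1}{35} = \frac{s}{35}$)
$J{\left(-1,21 \right)} 444 - 41 = \frac{1}{35} \cdot 21 \cdot 444 - 41 = \frac{3}{5} \cdot 444 - 41 = \frac{1332}{5} - 41 = \frac{1127}{5}$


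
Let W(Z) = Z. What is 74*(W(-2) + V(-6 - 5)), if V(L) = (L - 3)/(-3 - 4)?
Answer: 0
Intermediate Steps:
V(L) = 3/7 - L/7 (V(L) = (-3 + L)/(-7) = (-3 + L)*(-1/7) = 3/7 - L/7)
74*(W(-2) + V(-6 - 5)) = 74*(-2 + (3/7 - (-6 - 5)/7)) = 74*(-2 + (3/7 - 1/7*(-11))) = 74*(-2 + (3/7 + 11/7)) = 74*(-2 + 2) = 74*0 = 0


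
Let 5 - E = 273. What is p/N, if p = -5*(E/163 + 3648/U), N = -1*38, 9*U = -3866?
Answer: -7984630/5986501 ≈ -1.3338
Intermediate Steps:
E = -268 (E = 5 - 1*273 = 5 - 273 = -268)
U = -3866/9 (U = (1/9)*(-3866) = -3866/9 ≈ -429.56)
N = -38
p = 15969260/315079 (p = -5*(-268/163 + 3648/(-3866/9)) = -5*(-268*1/163 + 3648*(-9/3866)) = -5*(-268/163 - 16416/1933) = -5*(-3193852/315079) = 15969260/315079 ≈ 50.683)
p/N = (15969260/315079)/(-38) = (15969260/315079)*(-1/38) = -7984630/5986501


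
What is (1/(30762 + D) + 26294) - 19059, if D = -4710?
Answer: 188486221/26052 ≈ 7235.0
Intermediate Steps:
(1/(30762 + D) + 26294) - 19059 = (1/(30762 - 4710) + 26294) - 19059 = (1/26052 + 26294) - 19059 = 685011289/26052 - 19059 = 188486221/26052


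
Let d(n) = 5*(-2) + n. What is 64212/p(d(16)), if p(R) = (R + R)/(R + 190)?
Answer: 1048796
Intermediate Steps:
d(n) = -10 + n
p(R) = 2*R/(190 + R) (p(R) = (2*R)/(190 + R) = 2*R/(190 + R))
64212/p(d(16)) = 64212/((2*(-10 + 16)/(190 + (-10 + 16)))) = 64212/((2*6/(190 + 6))) = 64212/((2*6/196)) = 64212/((2*6*(1/196))) = 64212/(3/49) = 64212*(49/3) = 1048796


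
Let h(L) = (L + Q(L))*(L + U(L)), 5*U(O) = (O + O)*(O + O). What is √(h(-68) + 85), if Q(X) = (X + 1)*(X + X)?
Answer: √821016445/5 ≈ 5730.7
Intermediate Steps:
U(O) = 4*O²/5 (U(O) = ((O + O)*(O + O))/5 = ((2*O)*(2*O))/5 = (4*O²)/5 = 4*O²/5)
Q(X) = 2*X*(1 + X) (Q(X) = (1 + X)*(2*X) = 2*X*(1 + X))
h(L) = (L + 4*L²/5)*(L + 2*L*(1 + L)) (h(L) = (L + 2*L*(1 + L))*(L + 4*L²/5) = (L + 4*L²/5)*(L + 2*L*(1 + L)))
√(h(-68) + 85) = √((⅕)*(-68)²*(15 + 8*(-68)² + 22*(-68)) + 85) = √((⅕)*4624*(15 + 8*4624 - 1496) + 85) = √((⅕)*4624*(15 + 36992 - 1496) + 85) = √((⅕)*4624*35511 + 85) = √(164202864/5 + 85) = √(164203289/5) = √821016445/5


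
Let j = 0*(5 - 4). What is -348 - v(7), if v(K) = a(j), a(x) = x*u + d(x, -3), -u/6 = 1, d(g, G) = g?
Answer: -348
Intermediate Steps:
u = -6 (u = -6*1 = -6)
j = 0 (j = 0*1 = 0)
a(x) = -5*x (a(x) = x*(-6) + x = -6*x + x = -5*x)
v(K) = 0 (v(K) = -5*0 = 0)
-348 - v(7) = -348 - 1*0 = -348 + 0 = -348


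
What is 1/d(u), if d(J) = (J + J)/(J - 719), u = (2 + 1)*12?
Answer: -683/72 ≈ -9.4861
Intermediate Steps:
u = 36 (u = 3*12 = 36)
d(J) = 2*J/(-719 + J) (d(J) = (2*J)/(-719 + J) = 2*J/(-719 + J))
1/d(u) = 1/(2*36/(-719 + 36)) = 1/(2*36/(-683)) = 1/(2*36*(-1/683)) = 1/(-72/683) = -683/72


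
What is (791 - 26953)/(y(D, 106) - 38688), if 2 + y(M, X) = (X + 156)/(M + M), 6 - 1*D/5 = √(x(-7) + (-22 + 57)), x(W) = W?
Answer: 202338739340/299079133761 + 34272220*√7/299079133761 ≈ 0.67684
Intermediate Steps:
D = 30 - 10*√7 (D = 30 - 5*√(-7 + (-22 + 57)) = 30 - 5*√(-7 + 35) = 30 - 10*√7 ≈ 3.5425)
y(M, X) = -2 + (156 + X)/(2*M) (y(M, X) = -2 + (X + 156)/(M + M) = -2 + (156 + X)/((2*M)) = -2 + (156 + X)*(1/(2*M)) = -2 + (156 + X)/(2*M))
(791 - 26953)/(y(D, 106) - 38688) = (791 - 26953)/((156 + 106 - 4*(30 - 10*√7))/(2*(30 - 10*√7)) - 38688) = -26162/((156 + 106 + (-120 + 40*√7))/(2*(30 - 10*√7)) - 38688) = -26162/((142 + 40*√7)/(2*(30 - 10*√7)) - 38688) = -26162/(-38688 + (142 + 40*√7)/(2*(30 - 10*√7)))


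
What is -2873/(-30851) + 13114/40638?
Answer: 260666494/626861469 ≈ 0.41583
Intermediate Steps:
-2873/(-30851) + 13114/40638 = -2873*(-1/30851) + 13114*(1/40638) = 2873/30851 + 6557/20319 = 260666494/626861469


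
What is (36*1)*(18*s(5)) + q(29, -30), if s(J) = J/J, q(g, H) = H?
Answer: 618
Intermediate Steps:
s(J) = 1
(36*1)*(18*s(5)) + q(29, -30) = (36*1)*(18*1) - 30 = 36*18 - 30 = 648 - 30 = 618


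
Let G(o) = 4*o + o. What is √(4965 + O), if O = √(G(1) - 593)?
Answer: √(4965 + 14*I*√3) ≈ 70.463 + 0.1721*I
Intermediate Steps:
G(o) = 5*o
O = 14*I*√3 (O = √(5*1 - 593) = √(5 - 593) = √(-588) = 14*I*√3 ≈ 24.249*I)
√(4965 + O) = √(4965 + 14*I*√3)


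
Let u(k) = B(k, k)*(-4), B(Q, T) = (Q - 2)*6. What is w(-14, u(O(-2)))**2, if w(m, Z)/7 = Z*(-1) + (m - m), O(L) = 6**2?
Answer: 32626944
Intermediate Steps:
B(Q, T) = -12 + 6*Q (B(Q, T) = (-2 + Q)*6 = -12 + 6*Q)
O(L) = 36
u(k) = 48 - 24*k (u(k) = (-12 + 6*k)*(-4) = 48 - 24*k)
w(m, Z) = -7*Z (w(m, Z) = 7*(Z*(-1) + (m - m)) = 7*(-Z + 0) = 7*(-Z) = -7*Z)
w(-14, u(O(-2)))**2 = (-7*(48 - 24*36))**2 = (-7*(48 - 864))**2 = (-7*(-816))**2 = 5712**2 = 32626944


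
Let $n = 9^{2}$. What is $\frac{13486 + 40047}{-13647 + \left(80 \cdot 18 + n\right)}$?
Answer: $- \frac{1139}{258} \approx -4.4147$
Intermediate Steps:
$n = 81$
$\frac{13486 + 40047}{-13647 + \left(80 \cdot 18 + n\right)} = \frac{13486 + 40047}{-13647 + \left(80 \cdot 18 + 81\right)} = \frac{53533}{-13647 + \left(1440 + 81\right)} = \frac{53533}{-13647 + 1521} = \frac{53533}{-12126} = 53533 \left(- \frac{1}{12126}\right) = - \frac{1139}{258}$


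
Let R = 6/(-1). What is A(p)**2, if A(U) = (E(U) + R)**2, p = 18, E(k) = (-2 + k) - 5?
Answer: 625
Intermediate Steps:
E(k) = -7 + k
R = -6 (R = 6*(-1) = -6)
A(U) = (-13 + U)**2 (A(U) = ((-7 + U) - 6)**2 = (-13 + U)**2)
A(p)**2 = ((-13 + 18)**2)**2 = (5**2)**2 = 25**2 = 625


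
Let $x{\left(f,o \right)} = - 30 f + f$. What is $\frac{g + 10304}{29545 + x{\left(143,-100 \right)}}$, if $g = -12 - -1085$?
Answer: $\frac{11377}{25398} \approx 0.44795$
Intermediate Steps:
$g = 1073$ ($g = -12 + 1085 = 1073$)
$x{\left(f,o \right)} = - 29 f$
$\frac{g + 10304}{29545 + x{\left(143,-100 \right)}} = \frac{1073 + 10304}{29545 - 4147} = \frac{11377}{29545 - 4147} = \frac{11377}{25398}$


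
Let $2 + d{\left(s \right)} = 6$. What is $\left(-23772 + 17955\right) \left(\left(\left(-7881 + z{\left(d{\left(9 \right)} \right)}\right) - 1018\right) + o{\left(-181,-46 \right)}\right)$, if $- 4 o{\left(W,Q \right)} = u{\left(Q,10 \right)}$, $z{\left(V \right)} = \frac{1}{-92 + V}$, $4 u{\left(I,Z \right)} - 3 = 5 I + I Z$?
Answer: $\frac{9066777573}{176} \approx 5.1516 \cdot 10^{7}$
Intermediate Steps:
$d{\left(s \right)} = 4$ ($d{\left(s \right)} = -2 + 6 = 4$)
$u{\left(I,Z \right)} = \frac{3}{4} + \frac{5 I}{4} + \frac{I Z}{4}$ ($u{\left(I,Z \right)} = \frac{3}{4} + \frac{5 I + I Z}{4} = \frac{3}{4} + \left(\frac{5 I}{4} + \frac{I Z}{4}\right) = \frac{3}{4} + \frac{5 I}{4} + \frac{I Z}{4}$)
$o{\left(W,Q \right)} = - \frac{3}{16} - \frac{15 Q}{16}$ ($o{\left(W,Q \right)} = - \frac{\frac{3}{4} + \frac{5 Q}{4} + \frac{1}{4} Q 10}{4} = - \frac{\frac{3}{4} + \frac{5 Q}{4} + \frac{5 Q}{2}}{4} = - \frac{\frac{3}{4} + \frac{15 Q}{4}}{4} = - \frac{3}{16} - \frac{15 Q}{16}$)
$\left(-23772 + 17955\right) \left(\left(\left(-7881 + z{\left(d{\left(9 \right)} \right)}\right) - 1018\right) + o{\left(-181,-46 \right)}\right) = \left(-23772 + 17955\right) \left(\left(\left(-7881 + \frac{1}{-92 + 4}\right) - 1018\right) - - \frac{687}{16}\right) = - 5817 \left(\left(\left(-7881 + \frac{1}{-88}\right) - 1018\right) + \left(- \frac{3}{16} + \frac{345}{8}\right)\right) = - 5817 \left(\left(\left(-7881 - \frac{1}{88}\right) - 1018\right) + \frac{687}{16}\right) = - 5817 \left(\left(- \frac{693529}{88} - 1018\right) + \frac{687}{16}\right) = - 5817 \left(- \frac{783113}{88} + \frac{687}{16}\right) = \left(-5817\right) \left(- \frac{1558669}{176}\right) = \frac{9066777573}{176}$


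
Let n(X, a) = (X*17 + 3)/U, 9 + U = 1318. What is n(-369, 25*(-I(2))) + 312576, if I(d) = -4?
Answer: 37195974/119 ≈ 3.1257e+5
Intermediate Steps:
U = 1309 (U = -9 + 1318 = 1309)
n(X, a) = 3/1309 + X/77 (n(X, a) = (X*17 + 3)/1309 = (17*X + 3)*(1/1309) = (3 + 17*X)*(1/1309) = 3/1309 + X/77)
n(-369, 25*(-I(2))) + 312576 = (3/1309 + (1/77)*(-369)) + 312576 = (3/1309 - 369/77) + 312576 = -570/119 + 312576 = 37195974/119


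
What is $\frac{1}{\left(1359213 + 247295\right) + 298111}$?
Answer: $\frac{1}{1904619} \approx 5.2504 \cdot 10^{-7}$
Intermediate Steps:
$\frac{1}{\left(1359213 + 247295\right) + 298111} = \frac{1}{1606508 + 298111} = \frac{1}{1904619}$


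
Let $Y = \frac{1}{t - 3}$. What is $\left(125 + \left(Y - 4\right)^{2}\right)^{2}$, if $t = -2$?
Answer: $\frac{12716356}{625} \approx 20346.0$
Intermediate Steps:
$Y = - \frac{1}{5}$ ($Y = \frac{1}{-2 - 3} = \frac{1}{-5} = - \frac{1}{5} \approx -0.2$)
$\left(125 + \left(Y - 4\right)^{2}\right)^{2} = \left(125 + \left(- \frac{1}{5} - 4\right)^{2}\right)^{2} = \left(125 + \left(- \frac{21}{5}\right)^{2}\right)^{2} = \left(125 + \frac{441}{25}\right)^{2} = \left(\frac{3566}{25}\right)^{2} = \frac{12716356}{625}$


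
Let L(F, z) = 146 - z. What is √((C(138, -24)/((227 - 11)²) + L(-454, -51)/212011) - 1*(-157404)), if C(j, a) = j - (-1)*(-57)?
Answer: √4075257396731861497/5088264 ≈ 396.74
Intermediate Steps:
C(j, a) = -57 + j (C(j, a) = j - 1*57 = j - 57 = -57 + j)
√((C(138, -24)/((227 - 11)²) + L(-454, -51)/212011) - 1*(-157404)) = √(((-57 + 138)/((227 - 11)²) + (146 - 1*(-51))/212011) - 1*(-157404)) = √((81/(216²) + (146 + 51)*(1/212011)) + 157404) = √((81/46656 + 197*(1/212011)) + 157404) = √((81*(1/46656) + 197/212011) + 157404) = √((1/576 + 197/212011) + 157404) = √(325483/122118336 + 157404) = √(19221914885227/122118336) = √4075257396731861497/5088264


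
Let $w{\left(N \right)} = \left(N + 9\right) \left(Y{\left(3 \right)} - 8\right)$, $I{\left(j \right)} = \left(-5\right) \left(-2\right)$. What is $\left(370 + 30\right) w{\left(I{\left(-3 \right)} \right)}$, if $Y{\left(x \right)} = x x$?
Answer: $7600$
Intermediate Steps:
$Y{\left(x \right)} = x^{2}$
$I{\left(j \right)} = 10$
$w{\left(N \right)} = 9 + N$ ($w{\left(N \right)} = \left(N + 9\right) \left(3^{2} - 8\right) = \left(9 + N\right) \left(9 - 8\right) = \left(9 + N\right) 1 = 9 + N$)
$\left(370 + 30\right) w{\left(I{\left(-3 \right)} \right)} = \left(370 + 30\right) \left(9 + 10\right) = 400 \cdot 19 = 7600$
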